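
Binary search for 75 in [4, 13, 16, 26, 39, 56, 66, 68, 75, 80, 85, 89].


Step 1: lo=0, hi=11, mid=5, val=56
Step 2: lo=6, hi=11, mid=8, val=75

Found at index 8


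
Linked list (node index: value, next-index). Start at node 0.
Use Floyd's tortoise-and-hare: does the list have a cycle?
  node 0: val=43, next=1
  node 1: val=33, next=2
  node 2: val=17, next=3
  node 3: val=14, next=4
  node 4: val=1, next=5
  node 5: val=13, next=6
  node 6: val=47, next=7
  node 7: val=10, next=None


Floyd's tortoise (slow, +1) and hare (fast, +2):
  init: slow=0, fast=0
  step 1: slow=1, fast=2
  step 2: slow=2, fast=4
  step 3: slow=3, fast=6
  step 4: fast 6->7->None, no cycle

Cycle: no


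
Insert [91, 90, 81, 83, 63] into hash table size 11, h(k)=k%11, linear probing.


Insert 91: h=3 -> slot 3
Insert 90: h=2 -> slot 2
Insert 81: h=4 -> slot 4
Insert 83: h=6 -> slot 6
Insert 63: h=8 -> slot 8

Table: [None, None, 90, 91, 81, None, 83, None, 63, None, None]


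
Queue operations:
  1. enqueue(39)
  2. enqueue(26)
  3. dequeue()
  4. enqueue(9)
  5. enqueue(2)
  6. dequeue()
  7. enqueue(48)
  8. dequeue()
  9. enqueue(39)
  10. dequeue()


enqueue(39) -> [39]
enqueue(26) -> [39, 26]
dequeue()->39, [26]
enqueue(9) -> [26, 9]
enqueue(2) -> [26, 9, 2]
dequeue()->26, [9, 2]
enqueue(48) -> [9, 2, 48]
dequeue()->9, [2, 48]
enqueue(39) -> [2, 48, 39]
dequeue()->2, [48, 39]

Final queue: [48, 39]


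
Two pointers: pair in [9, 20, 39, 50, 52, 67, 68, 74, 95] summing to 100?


lo=0(9)+hi=8(95)=104
lo=0(9)+hi=7(74)=83
lo=1(20)+hi=7(74)=94
lo=2(39)+hi=7(74)=113
lo=2(39)+hi=6(68)=107
lo=2(39)+hi=5(67)=106
lo=2(39)+hi=4(52)=91
lo=3(50)+hi=4(52)=102

No pair found


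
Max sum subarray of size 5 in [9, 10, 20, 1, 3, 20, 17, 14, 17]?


[0:5]: 43
[1:6]: 54
[2:7]: 61
[3:8]: 55
[4:9]: 71

Max: 71 at [4:9]


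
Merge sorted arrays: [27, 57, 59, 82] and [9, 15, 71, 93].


Take 9 from B
Take 15 from B
Take 27 from A
Take 57 from A
Take 59 from A
Take 71 from B
Take 82 from A

Merged: [9, 15, 27, 57, 59, 71, 82, 93]


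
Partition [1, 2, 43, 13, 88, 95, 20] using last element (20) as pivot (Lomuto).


Pivot: 20
  1 <= 20: advance i (no swap)
  2 <= 20: advance i (no swap)
  13 <= 20: swap -> [1, 2, 13, 43, 88, 95, 20]
Place pivot at 3: [1, 2, 13, 20, 88, 95, 43]

Partitioned: [1, 2, 13, 20, 88, 95, 43]


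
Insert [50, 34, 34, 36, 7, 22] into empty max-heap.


Insert 50: [50]
Insert 34: [50, 34]
Insert 34: [50, 34, 34]
Insert 36: [50, 36, 34, 34]
Insert 7: [50, 36, 34, 34, 7]
Insert 22: [50, 36, 34, 34, 7, 22]

Final heap: [50, 36, 34, 34, 7, 22]


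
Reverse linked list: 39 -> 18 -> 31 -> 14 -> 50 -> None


Step 1: curr=39, set curr.next=prev(None) | reversed so far: 39
Step 2: curr=18, set curr.next=prev(39) | reversed so far: 18 -> 39
Step 3: curr=31, set curr.next=prev(18) | reversed so far: 31 -> 18 -> 39
Step 4: curr=14, set curr.next=prev(31) | reversed so far: 14 -> 31 -> 18 -> 39
Step 5: curr=50, set curr.next=prev(14) | reversed so far: 50 -> 14 -> 31 -> 18 -> 39

50 -> 14 -> 31 -> 18 -> 39 -> None


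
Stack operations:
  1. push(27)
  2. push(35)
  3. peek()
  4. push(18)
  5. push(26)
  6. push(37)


push(27) -> [27]
push(35) -> [27, 35]
peek()->35
push(18) -> [27, 35, 18]
push(26) -> [27, 35, 18, 26]
push(37) -> [27, 35, 18, 26, 37]

Final stack: [27, 35, 18, 26, 37]


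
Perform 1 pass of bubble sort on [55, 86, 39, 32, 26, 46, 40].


Initial: [55, 86, 39, 32, 26, 46, 40]
Pass 1: [55, 39, 32, 26, 46, 40, 86] (5 swaps)

After 1 pass: [55, 39, 32, 26, 46, 40, 86]


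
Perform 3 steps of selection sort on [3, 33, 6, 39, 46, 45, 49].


Initial: [3, 33, 6, 39, 46, 45, 49]
Step 1: min=3 at 0
  Swap: [3, 33, 6, 39, 46, 45, 49]
Step 2: min=6 at 2
  Swap: [3, 6, 33, 39, 46, 45, 49]
Step 3: min=33 at 2
  Swap: [3, 6, 33, 39, 46, 45, 49]

After 3 steps: [3, 6, 33, 39, 46, 45, 49]


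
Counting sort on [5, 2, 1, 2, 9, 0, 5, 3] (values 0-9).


Input: [5, 2, 1, 2, 9, 0, 5, 3]
Counts: [1, 1, 2, 1, 0, 2, 0, 0, 0, 1]

Sorted: [0, 1, 2, 2, 3, 5, 5, 9]


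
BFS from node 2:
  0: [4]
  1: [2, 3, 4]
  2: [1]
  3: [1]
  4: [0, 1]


Visit 2, enqueue [1]
Visit 1, enqueue [3, 4]
Visit 3, enqueue []
Visit 4, enqueue [0]
Visit 0, enqueue []

BFS order: [2, 1, 3, 4, 0]


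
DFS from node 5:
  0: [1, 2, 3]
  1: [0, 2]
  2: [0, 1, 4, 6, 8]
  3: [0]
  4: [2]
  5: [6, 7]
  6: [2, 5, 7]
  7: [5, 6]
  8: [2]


Visit 5, push [7, 6]
Visit 6, push [7, 2]
Visit 2, push [8, 4, 1, 0]
Visit 0, push [3, 1]
Visit 1, push []
Visit 3, push []
Visit 4, push []
Visit 8, push []
Visit 7, push []

DFS order: [5, 6, 2, 0, 1, 3, 4, 8, 7]


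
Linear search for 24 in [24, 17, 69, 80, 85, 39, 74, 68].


i=0: 24==24 found!

Found at 0, 1 comps


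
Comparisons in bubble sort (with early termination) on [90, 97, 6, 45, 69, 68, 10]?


Algorithm: bubble sort (with early termination)
Input: [90, 97, 6, 45, 69, 68, 10]
Sorted: [6, 10, 45, 68, 69, 90, 97]

21


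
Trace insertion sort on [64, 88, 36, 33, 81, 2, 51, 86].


Initial: [64, 88, 36, 33, 81, 2, 51, 86]
Insert 88: [64, 88, 36, 33, 81, 2, 51, 86]
Insert 36: [36, 64, 88, 33, 81, 2, 51, 86]
Insert 33: [33, 36, 64, 88, 81, 2, 51, 86]
Insert 81: [33, 36, 64, 81, 88, 2, 51, 86]
Insert 2: [2, 33, 36, 64, 81, 88, 51, 86]
Insert 51: [2, 33, 36, 51, 64, 81, 88, 86]
Insert 86: [2, 33, 36, 51, 64, 81, 86, 88]

Sorted: [2, 33, 36, 51, 64, 81, 86, 88]


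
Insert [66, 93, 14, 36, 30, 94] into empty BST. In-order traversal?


Insert 66: root
Insert 93: R from 66
Insert 14: L from 66
Insert 36: L from 66 -> R from 14
Insert 30: L from 66 -> R from 14 -> L from 36
Insert 94: R from 66 -> R from 93

In-order: [14, 30, 36, 66, 93, 94]


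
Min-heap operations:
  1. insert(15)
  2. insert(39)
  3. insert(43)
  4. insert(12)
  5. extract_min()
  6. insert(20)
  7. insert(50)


insert(15) -> [15]
insert(39) -> [15, 39]
insert(43) -> [15, 39, 43]
insert(12) -> [12, 15, 43, 39]
extract_min()->12, [15, 39, 43]
insert(20) -> [15, 20, 43, 39]
insert(50) -> [15, 20, 43, 39, 50]

Final heap: [15, 20, 43, 39, 50]


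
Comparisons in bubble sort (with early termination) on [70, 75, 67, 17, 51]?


Algorithm: bubble sort (with early termination)
Input: [70, 75, 67, 17, 51]
Sorted: [17, 51, 67, 70, 75]

10


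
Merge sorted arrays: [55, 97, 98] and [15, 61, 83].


Take 15 from B
Take 55 from A
Take 61 from B
Take 83 from B

Merged: [15, 55, 61, 83, 97, 98]


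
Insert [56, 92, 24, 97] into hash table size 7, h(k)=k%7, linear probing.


Insert 56: h=0 -> slot 0
Insert 92: h=1 -> slot 1
Insert 24: h=3 -> slot 3
Insert 97: h=6 -> slot 6

Table: [56, 92, None, 24, None, None, 97]


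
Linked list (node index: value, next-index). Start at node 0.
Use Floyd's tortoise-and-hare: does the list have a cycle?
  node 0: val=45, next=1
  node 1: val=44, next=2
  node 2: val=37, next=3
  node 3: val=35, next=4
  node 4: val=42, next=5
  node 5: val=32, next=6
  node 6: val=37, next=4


Floyd's tortoise (slow, +1) and hare (fast, +2):
  init: slow=0, fast=0
  step 1: slow=1, fast=2
  step 2: slow=2, fast=4
  step 3: slow=3, fast=6
  step 4: slow=4, fast=5
  step 5: slow=5, fast=4
  step 6: slow=6, fast=6
  slow == fast at node 6: cycle detected

Cycle: yes


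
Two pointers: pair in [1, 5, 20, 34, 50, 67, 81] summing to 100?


lo=0(1)+hi=6(81)=82
lo=1(5)+hi=6(81)=86
lo=2(20)+hi=6(81)=101
lo=2(20)+hi=5(67)=87
lo=3(34)+hi=5(67)=101
lo=3(34)+hi=4(50)=84

No pair found


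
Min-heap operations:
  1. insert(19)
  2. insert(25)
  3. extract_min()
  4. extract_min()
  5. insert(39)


insert(19) -> [19]
insert(25) -> [19, 25]
extract_min()->19, [25]
extract_min()->25, []
insert(39) -> [39]

Final heap: [39]


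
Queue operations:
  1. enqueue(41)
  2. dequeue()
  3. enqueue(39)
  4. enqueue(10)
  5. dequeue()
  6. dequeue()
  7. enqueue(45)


enqueue(41) -> [41]
dequeue()->41, []
enqueue(39) -> [39]
enqueue(10) -> [39, 10]
dequeue()->39, [10]
dequeue()->10, []
enqueue(45) -> [45]

Final queue: [45]


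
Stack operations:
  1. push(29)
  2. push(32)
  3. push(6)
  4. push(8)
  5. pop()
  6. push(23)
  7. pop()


push(29) -> [29]
push(32) -> [29, 32]
push(6) -> [29, 32, 6]
push(8) -> [29, 32, 6, 8]
pop()->8, [29, 32, 6]
push(23) -> [29, 32, 6, 23]
pop()->23, [29, 32, 6]

Final stack: [29, 32, 6]


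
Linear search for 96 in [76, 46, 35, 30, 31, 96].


i=0: 76!=96
i=1: 46!=96
i=2: 35!=96
i=3: 30!=96
i=4: 31!=96
i=5: 96==96 found!

Found at 5, 6 comps


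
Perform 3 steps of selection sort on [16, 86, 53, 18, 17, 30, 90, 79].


Initial: [16, 86, 53, 18, 17, 30, 90, 79]
Step 1: min=16 at 0
  Swap: [16, 86, 53, 18, 17, 30, 90, 79]
Step 2: min=17 at 4
  Swap: [16, 17, 53, 18, 86, 30, 90, 79]
Step 3: min=18 at 3
  Swap: [16, 17, 18, 53, 86, 30, 90, 79]

After 3 steps: [16, 17, 18, 53, 86, 30, 90, 79]


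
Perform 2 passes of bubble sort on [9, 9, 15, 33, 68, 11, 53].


Initial: [9, 9, 15, 33, 68, 11, 53]
Pass 1: [9, 9, 15, 33, 11, 53, 68] (2 swaps)
Pass 2: [9, 9, 15, 11, 33, 53, 68] (1 swaps)

After 2 passes: [9, 9, 15, 11, 33, 53, 68]


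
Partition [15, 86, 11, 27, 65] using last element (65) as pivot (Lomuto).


Pivot: 65
  15 <= 65: advance i (no swap)
  11 <= 65: swap -> [15, 11, 86, 27, 65]
  27 <= 65: swap -> [15, 11, 27, 86, 65]
Place pivot at 3: [15, 11, 27, 65, 86]

Partitioned: [15, 11, 27, 65, 86]


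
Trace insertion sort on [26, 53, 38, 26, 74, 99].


Initial: [26, 53, 38, 26, 74, 99]
Insert 53: [26, 53, 38, 26, 74, 99]
Insert 38: [26, 38, 53, 26, 74, 99]
Insert 26: [26, 26, 38, 53, 74, 99]
Insert 74: [26, 26, 38, 53, 74, 99]
Insert 99: [26, 26, 38, 53, 74, 99]

Sorted: [26, 26, 38, 53, 74, 99]


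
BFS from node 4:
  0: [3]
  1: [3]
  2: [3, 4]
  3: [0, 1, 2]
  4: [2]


Visit 4, enqueue [2]
Visit 2, enqueue [3]
Visit 3, enqueue [0, 1]
Visit 0, enqueue []
Visit 1, enqueue []

BFS order: [4, 2, 3, 0, 1]


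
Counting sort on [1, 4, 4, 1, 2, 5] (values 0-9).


Input: [1, 4, 4, 1, 2, 5]
Counts: [0, 2, 1, 0, 2, 1, 0, 0, 0, 0]

Sorted: [1, 1, 2, 4, 4, 5]


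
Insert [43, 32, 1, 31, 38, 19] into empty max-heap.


Insert 43: [43]
Insert 32: [43, 32]
Insert 1: [43, 32, 1]
Insert 31: [43, 32, 1, 31]
Insert 38: [43, 38, 1, 31, 32]
Insert 19: [43, 38, 19, 31, 32, 1]

Final heap: [43, 38, 19, 31, 32, 1]


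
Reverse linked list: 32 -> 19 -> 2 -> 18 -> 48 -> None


Step 1: curr=32, set curr.next=prev(None) | reversed so far: 32
Step 2: curr=19, set curr.next=prev(32) | reversed so far: 19 -> 32
Step 3: curr=2, set curr.next=prev(19) | reversed so far: 2 -> 19 -> 32
Step 4: curr=18, set curr.next=prev(2) | reversed so far: 18 -> 2 -> 19 -> 32
Step 5: curr=48, set curr.next=prev(18) | reversed so far: 48 -> 18 -> 2 -> 19 -> 32

48 -> 18 -> 2 -> 19 -> 32 -> None


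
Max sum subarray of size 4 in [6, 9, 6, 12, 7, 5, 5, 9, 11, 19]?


[0:4]: 33
[1:5]: 34
[2:6]: 30
[3:7]: 29
[4:8]: 26
[5:9]: 30
[6:10]: 44

Max: 44 at [6:10]


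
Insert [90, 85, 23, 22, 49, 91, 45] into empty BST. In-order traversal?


Insert 90: root
Insert 85: L from 90
Insert 23: L from 90 -> L from 85
Insert 22: L from 90 -> L from 85 -> L from 23
Insert 49: L from 90 -> L from 85 -> R from 23
Insert 91: R from 90
Insert 45: L from 90 -> L from 85 -> R from 23 -> L from 49

In-order: [22, 23, 45, 49, 85, 90, 91]


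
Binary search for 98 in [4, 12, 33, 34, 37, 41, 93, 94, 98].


Step 1: lo=0, hi=8, mid=4, val=37
Step 2: lo=5, hi=8, mid=6, val=93
Step 3: lo=7, hi=8, mid=7, val=94
Step 4: lo=8, hi=8, mid=8, val=98

Found at index 8


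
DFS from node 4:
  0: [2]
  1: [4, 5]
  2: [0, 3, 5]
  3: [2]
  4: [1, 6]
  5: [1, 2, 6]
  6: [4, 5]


Visit 4, push [6, 1]
Visit 1, push [5]
Visit 5, push [6, 2]
Visit 2, push [3, 0]
Visit 0, push []
Visit 3, push []
Visit 6, push []

DFS order: [4, 1, 5, 2, 0, 3, 6]


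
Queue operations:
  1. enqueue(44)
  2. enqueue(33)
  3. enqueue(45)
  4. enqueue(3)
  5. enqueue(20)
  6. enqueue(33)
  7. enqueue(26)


enqueue(44) -> [44]
enqueue(33) -> [44, 33]
enqueue(45) -> [44, 33, 45]
enqueue(3) -> [44, 33, 45, 3]
enqueue(20) -> [44, 33, 45, 3, 20]
enqueue(33) -> [44, 33, 45, 3, 20, 33]
enqueue(26) -> [44, 33, 45, 3, 20, 33, 26]

Final queue: [44, 33, 45, 3, 20, 33, 26]


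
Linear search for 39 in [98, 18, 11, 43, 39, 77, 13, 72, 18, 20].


i=0: 98!=39
i=1: 18!=39
i=2: 11!=39
i=3: 43!=39
i=4: 39==39 found!

Found at 4, 5 comps


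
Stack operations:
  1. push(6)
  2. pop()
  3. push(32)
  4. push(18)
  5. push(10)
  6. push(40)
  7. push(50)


push(6) -> [6]
pop()->6, []
push(32) -> [32]
push(18) -> [32, 18]
push(10) -> [32, 18, 10]
push(40) -> [32, 18, 10, 40]
push(50) -> [32, 18, 10, 40, 50]

Final stack: [32, 18, 10, 40, 50]


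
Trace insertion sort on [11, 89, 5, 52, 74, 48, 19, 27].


Initial: [11, 89, 5, 52, 74, 48, 19, 27]
Insert 89: [11, 89, 5, 52, 74, 48, 19, 27]
Insert 5: [5, 11, 89, 52, 74, 48, 19, 27]
Insert 52: [5, 11, 52, 89, 74, 48, 19, 27]
Insert 74: [5, 11, 52, 74, 89, 48, 19, 27]
Insert 48: [5, 11, 48, 52, 74, 89, 19, 27]
Insert 19: [5, 11, 19, 48, 52, 74, 89, 27]
Insert 27: [5, 11, 19, 27, 48, 52, 74, 89]

Sorted: [5, 11, 19, 27, 48, 52, 74, 89]


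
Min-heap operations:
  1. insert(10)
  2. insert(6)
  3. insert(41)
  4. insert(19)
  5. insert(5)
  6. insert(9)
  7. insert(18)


insert(10) -> [10]
insert(6) -> [6, 10]
insert(41) -> [6, 10, 41]
insert(19) -> [6, 10, 41, 19]
insert(5) -> [5, 6, 41, 19, 10]
insert(9) -> [5, 6, 9, 19, 10, 41]
insert(18) -> [5, 6, 9, 19, 10, 41, 18]

Final heap: [5, 6, 9, 19, 10, 41, 18]


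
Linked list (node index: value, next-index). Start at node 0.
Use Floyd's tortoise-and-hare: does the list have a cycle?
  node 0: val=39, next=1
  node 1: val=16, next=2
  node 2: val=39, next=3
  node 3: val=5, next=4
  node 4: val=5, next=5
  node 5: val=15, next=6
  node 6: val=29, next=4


Floyd's tortoise (slow, +1) and hare (fast, +2):
  init: slow=0, fast=0
  step 1: slow=1, fast=2
  step 2: slow=2, fast=4
  step 3: slow=3, fast=6
  step 4: slow=4, fast=5
  step 5: slow=5, fast=4
  step 6: slow=6, fast=6
  slow == fast at node 6: cycle detected

Cycle: yes


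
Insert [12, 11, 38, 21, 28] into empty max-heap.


Insert 12: [12]
Insert 11: [12, 11]
Insert 38: [38, 11, 12]
Insert 21: [38, 21, 12, 11]
Insert 28: [38, 28, 12, 11, 21]

Final heap: [38, 28, 12, 11, 21]


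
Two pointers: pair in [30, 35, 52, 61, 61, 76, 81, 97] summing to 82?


lo=0(30)+hi=7(97)=127
lo=0(30)+hi=6(81)=111
lo=0(30)+hi=5(76)=106
lo=0(30)+hi=4(61)=91
lo=0(30)+hi=3(61)=91
lo=0(30)+hi=2(52)=82

Yes: 30+52=82


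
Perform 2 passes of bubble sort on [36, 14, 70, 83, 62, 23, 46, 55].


Initial: [36, 14, 70, 83, 62, 23, 46, 55]
Pass 1: [14, 36, 70, 62, 23, 46, 55, 83] (5 swaps)
Pass 2: [14, 36, 62, 23, 46, 55, 70, 83] (4 swaps)

After 2 passes: [14, 36, 62, 23, 46, 55, 70, 83]


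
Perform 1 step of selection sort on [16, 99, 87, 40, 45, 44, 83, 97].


Initial: [16, 99, 87, 40, 45, 44, 83, 97]
Step 1: min=16 at 0
  Swap: [16, 99, 87, 40, 45, 44, 83, 97]

After 1 step: [16, 99, 87, 40, 45, 44, 83, 97]


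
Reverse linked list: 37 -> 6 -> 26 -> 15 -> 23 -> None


Step 1: curr=37, set curr.next=prev(None) | reversed so far: 37
Step 2: curr=6, set curr.next=prev(37) | reversed so far: 6 -> 37
Step 3: curr=26, set curr.next=prev(6) | reversed so far: 26 -> 6 -> 37
Step 4: curr=15, set curr.next=prev(26) | reversed so far: 15 -> 26 -> 6 -> 37
Step 5: curr=23, set curr.next=prev(15) | reversed so far: 23 -> 15 -> 26 -> 6 -> 37

23 -> 15 -> 26 -> 6 -> 37 -> None


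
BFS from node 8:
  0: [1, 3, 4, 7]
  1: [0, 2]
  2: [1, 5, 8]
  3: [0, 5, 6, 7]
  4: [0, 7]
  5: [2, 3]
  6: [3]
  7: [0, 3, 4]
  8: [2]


Visit 8, enqueue [2]
Visit 2, enqueue [1, 5]
Visit 1, enqueue [0]
Visit 5, enqueue [3]
Visit 0, enqueue [4, 7]
Visit 3, enqueue [6]
Visit 4, enqueue []
Visit 7, enqueue []
Visit 6, enqueue []

BFS order: [8, 2, 1, 5, 0, 3, 4, 7, 6]


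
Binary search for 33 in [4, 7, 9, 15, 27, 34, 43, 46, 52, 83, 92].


Step 1: lo=0, hi=10, mid=5, val=34
Step 2: lo=0, hi=4, mid=2, val=9
Step 3: lo=3, hi=4, mid=3, val=15
Step 4: lo=4, hi=4, mid=4, val=27

Not found


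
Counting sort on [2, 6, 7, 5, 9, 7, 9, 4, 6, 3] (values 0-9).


Input: [2, 6, 7, 5, 9, 7, 9, 4, 6, 3]
Counts: [0, 0, 1, 1, 1, 1, 2, 2, 0, 2]

Sorted: [2, 3, 4, 5, 6, 6, 7, 7, 9, 9]


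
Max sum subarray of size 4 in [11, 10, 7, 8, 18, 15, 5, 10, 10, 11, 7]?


[0:4]: 36
[1:5]: 43
[2:6]: 48
[3:7]: 46
[4:8]: 48
[5:9]: 40
[6:10]: 36
[7:11]: 38

Max: 48 at [2:6]


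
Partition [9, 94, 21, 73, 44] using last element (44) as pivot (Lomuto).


Pivot: 44
  9 <= 44: advance i (no swap)
  21 <= 44: swap -> [9, 21, 94, 73, 44]
Place pivot at 2: [9, 21, 44, 73, 94]

Partitioned: [9, 21, 44, 73, 94]


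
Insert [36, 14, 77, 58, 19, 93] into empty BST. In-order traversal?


Insert 36: root
Insert 14: L from 36
Insert 77: R from 36
Insert 58: R from 36 -> L from 77
Insert 19: L from 36 -> R from 14
Insert 93: R from 36 -> R from 77

In-order: [14, 19, 36, 58, 77, 93]


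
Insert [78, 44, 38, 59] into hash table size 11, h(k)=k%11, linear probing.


Insert 78: h=1 -> slot 1
Insert 44: h=0 -> slot 0
Insert 38: h=5 -> slot 5
Insert 59: h=4 -> slot 4

Table: [44, 78, None, None, 59, 38, None, None, None, None, None]


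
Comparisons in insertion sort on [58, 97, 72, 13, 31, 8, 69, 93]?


Algorithm: insertion sort
Input: [58, 97, 72, 13, 31, 8, 69, 93]
Sorted: [8, 13, 31, 58, 69, 72, 93, 97]

20


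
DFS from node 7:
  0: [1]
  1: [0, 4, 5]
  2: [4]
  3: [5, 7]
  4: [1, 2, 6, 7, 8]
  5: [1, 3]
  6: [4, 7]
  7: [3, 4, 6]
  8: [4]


Visit 7, push [6, 4, 3]
Visit 3, push [5]
Visit 5, push [1]
Visit 1, push [4, 0]
Visit 0, push []
Visit 4, push [8, 6, 2]
Visit 2, push []
Visit 6, push []
Visit 8, push []

DFS order: [7, 3, 5, 1, 0, 4, 2, 6, 8]


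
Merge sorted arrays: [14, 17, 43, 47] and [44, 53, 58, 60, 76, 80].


Take 14 from A
Take 17 from A
Take 43 from A
Take 44 from B
Take 47 from A

Merged: [14, 17, 43, 44, 47, 53, 58, 60, 76, 80]


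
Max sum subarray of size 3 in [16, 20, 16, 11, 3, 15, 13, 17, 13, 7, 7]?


[0:3]: 52
[1:4]: 47
[2:5]: 30
[3:6]: 29
[4:7]: 31
[5:8]: 45
[6:9]: 43
[7:10]: 37
[8:11]: 27

Max: 52 at [0:3]


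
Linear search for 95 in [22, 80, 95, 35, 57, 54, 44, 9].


i=0: 22!=95
i=1: 80!=95
i=2: 95==95 found!

Found at 2, 3 comps


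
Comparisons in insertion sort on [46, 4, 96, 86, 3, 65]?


Algorithm: insertion sort
Input: [46, 4, 96, 86, 3, 65]
Sorted: [3, 4, 46, 65, 86, 96]

11


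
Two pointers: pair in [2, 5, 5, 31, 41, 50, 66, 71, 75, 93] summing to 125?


lo=0(2)+hi=9(93)=95
lo=1(5)+hi=9(93)=98
lo=2(5)+hi=9(93)=98
lo=3(31)+hi=9(93)=124
lo=4(41)+hi=9(93)=134
lo=4(41)+hi=8(75)=116
lo=5(50)+hi=8(75)=125

Yes: 50+75=125


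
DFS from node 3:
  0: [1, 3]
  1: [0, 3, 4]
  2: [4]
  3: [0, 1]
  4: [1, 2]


Visit 3, push [1, 0]
Visit 0, push [1]
Visit 1, push [4]
Visit 4, push [2]
Visit 2, push []

DFS order: [3, 0, 1, 4, 2]


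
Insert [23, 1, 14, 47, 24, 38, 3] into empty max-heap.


Insert 23: [23]
Insert 1: [23, 1]
Insert 14: [23, 1, 14]
Insert 47: [47, 23, 14, 1]
Insert 24: [47, 24, 14, 1, 23]
Insert 38: [47, 24, 38, 1, 23, 14]
Insert 3: [47, 24, 38, 1, 23, 14, 3]

Final heap: [47, 24, 38, 1, 23, 14, 3]


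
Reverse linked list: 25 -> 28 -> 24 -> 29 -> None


Step 1: curr=25, set curr.next=prev(None) | reversed so far: 25
Step 2: curr=28, set curr.next=prev(25) | reversed so far: 28 -> 25
Step 3: curr=24, set curr.next=prev(28) | reversed so far: 24 -> 28 -> 25
Step 4: curr=29, set curr.next=prev(24) | reversed so far: 29 -> 24 -> 28 -> 25

29 -> 24 -> 28 -> 25 -> None


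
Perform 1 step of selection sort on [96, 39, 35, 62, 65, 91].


Initial: [96, 39, 35, 62, 65, 91]
Step 1: min=35 at 2
  Swap: [35, 39, 96, 62, 65, 91]

After 1 step: [35, 39, 96, 62, 65, 91]


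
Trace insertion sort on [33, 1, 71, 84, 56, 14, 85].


Initial: [33, 1, 71, 84, 56, 14, 85]
Insert 1: [1, 33, 71, 84, 56, 14, 85]
Insert 71: [1, 33, 71, 84, 56, 14, 85]
Insert 84: [1, 33, 71, 84, 56, 14, 85]
Insert 56: [1, 33, 56, 71, 84, 14, 85]
Insert 14: [1, 14, 33, 56, 71, 84, 85]
Insert 85: [1, 14, 33, 56, 71, 84, 85]

Sorted: [1, 14, 33, 56, 71, 84, 85]


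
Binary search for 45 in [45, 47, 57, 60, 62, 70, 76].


Step 1: lo=0, hi=6, mid=3, val=60
Step 2: lo=0, hi=2, mid=1, val=47
Step 3: lo=0, hi=0, mid=0, val=45

Found at index 0


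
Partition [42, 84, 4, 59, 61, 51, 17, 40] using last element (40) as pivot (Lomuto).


Pivot: 40
  4 <= 40: swap -> [4, 84, 42, 59, 61, 51, 17, 40]
  17 <= 40: swap -> [4, 17, 42, 59, 61, 51, 84, 40]
Place pivot at 2: [4, 17, 40, 59, 61, 51, 84, 42]

Partitioned: [4, 17, 40, 59, 61, 51, 84, 42]


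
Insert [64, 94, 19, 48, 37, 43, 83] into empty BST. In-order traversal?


Insert 64: root
Insert 94: R from 64
Insert 19: L from 64
Insert 48: L from 64 -> R from 19
Insert 37: L from 64 -> R from 19 -> L from 48
Insert 43: L from 64 -> R from 19 -> L from 48 -> R from 37
Insert 83: R from 64 -> L from 94

In-order: [19, 37, 43, 48, 64, 83, 94]


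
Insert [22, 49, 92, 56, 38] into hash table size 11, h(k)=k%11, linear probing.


Insert 22: h=0 -> slot 0
Insert 49: h=5 -> slot 5
Insert 92: h=4 -> slot 4
Insert 56: h=1 -> slot 1
Insert 38: h=5, 1 probes -> slot 6

Table: [22, 56, None, None, 92, 49, 38, None, None, None, None]


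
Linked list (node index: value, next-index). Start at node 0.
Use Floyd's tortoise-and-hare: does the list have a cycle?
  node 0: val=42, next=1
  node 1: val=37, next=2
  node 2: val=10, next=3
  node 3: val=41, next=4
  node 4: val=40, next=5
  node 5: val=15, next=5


Floyd's tortoise (slow, +1) and hare (fast, +2):
  init: slow=0, fast=0
  step 1: slow=1, fast=2
  step 2: slow=2, fast=4
  step 3: slow=3, fast=5
  step 4: slow=4, fast=5
  step 5: slow=5, fast=5
  slow == fast at node 5: cycle detected

Cycle: yes


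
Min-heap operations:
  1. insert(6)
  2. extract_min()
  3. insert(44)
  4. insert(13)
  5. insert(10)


insert(6) -> [6]
extract_min()->6, []
insert(44) -> [44]
insert(13) -> [13, 44]
insert(10) -> [10, 44, 13]

Final heap: [10, 44, 13]


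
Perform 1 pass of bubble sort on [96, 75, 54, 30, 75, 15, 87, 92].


Initial: [96, 75, 54, 30, 75, 15, 87, 92]
Pass 1: [75, 54, 30, 75, 15, 87, 92, 96] (7 swaps)

After 1 pass: [75, 54, 30, 75, 15, 87, 92, 96]


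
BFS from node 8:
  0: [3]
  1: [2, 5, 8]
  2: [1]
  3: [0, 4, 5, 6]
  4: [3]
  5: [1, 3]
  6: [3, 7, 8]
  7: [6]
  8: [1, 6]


Visit 8, enqueue [1, 6]
Visit 1, enqueue [2, 5]
Visit 6, enqueue [3, 7]
Visit 2, enqueue []
Visit 5, enqueue []
Visit 3, enqueue [0, 4]
Visit 7, enqueue []
Visit 0, enqueue []
Visit 4, enqueue []

BFS order: [8, 1, 6, 2, 5, 3, 7, 0, 4]


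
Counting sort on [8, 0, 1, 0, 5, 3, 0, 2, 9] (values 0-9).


Input: [8, 0, 1, 0, 5, 3, 0, 2, 9]
Counts: [3, 1, 1, 1, 0, 1, 0, 0, 1, 1]

Sorted: [0, 0, 0, 1, 2, 3, 5, 8, 9]


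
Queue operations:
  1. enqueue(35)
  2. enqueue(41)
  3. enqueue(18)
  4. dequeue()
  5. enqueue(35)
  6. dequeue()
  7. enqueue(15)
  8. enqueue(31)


enqueue(35) -> [35]
enqueue(41) -> [35, 41]
enqueue(18) -> [35, 41, 18]
dequeue()->35, [41, 18]
enqueue(35) -> [41, 18, 35]
dequeue()->41, [18, 35]
enqueue(15) -> [18, 35, 15]
enqueue(31) -> [18, 35, 15, 31]

Final queue: [18, 35, 15, 31]


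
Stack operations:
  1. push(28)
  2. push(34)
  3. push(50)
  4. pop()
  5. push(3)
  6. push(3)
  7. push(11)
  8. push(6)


push(28) -> [28]
push(34) -> [28, 34]
push(50) -> [28, 34, 50]
pop()->50, [28, 34]
push(3) -> [28, 34, 3]
push(3) -> [28, 34, 3, 3]
push(11) -> [28, 34, 3, 3, 11]
push(6) -> [28, 34, 3, 3, 11, 6]

Final stack: [28, 34, 3, 3, 11, 6]


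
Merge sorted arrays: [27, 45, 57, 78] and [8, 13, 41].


Take 8 from B
Take 13 from B
Take 27 from A
Take 41 from B

Merged: [8, 13, 27, 41, 45, 57, 78]


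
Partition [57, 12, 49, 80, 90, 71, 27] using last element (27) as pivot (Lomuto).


Pivot: 27
  12 <= 27: swap -> [12, 57, 49, 80, 90, 71, 27]
Place pivot at 1: [12, 27, 49, 80, 90, 71, 57]

Partitioned: [12, 27, 49, 80, 90, 71, 57]


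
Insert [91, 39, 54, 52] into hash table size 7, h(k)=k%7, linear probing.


Insert 91: h=0 -> slot 0
Insert 39: h=4 -> slot 4
Insert 54: h=5 -> slot 5
Insert 52: h=3 -> slot 3

Table: [91, None, None, 52, 39, 54, None]


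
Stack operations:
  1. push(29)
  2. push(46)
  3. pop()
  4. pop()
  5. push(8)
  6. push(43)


push(29) -> [29]
push(46) -> [29, 46]
pop()->46, [29]
pop()->29, []
push(8) -> [8]
push(43) -> [8, 43]

Final stack: [8, 43]


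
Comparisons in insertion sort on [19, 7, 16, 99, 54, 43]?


Algorithm: insertion sort
Input: [19, 7, 16, 99, 54, 43]
Sorted: [7, 16, 19, 43, 54, 99]

9


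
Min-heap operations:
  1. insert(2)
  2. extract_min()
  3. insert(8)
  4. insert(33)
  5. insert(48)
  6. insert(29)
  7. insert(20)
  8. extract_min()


insert(2) -> [2]
extract_min()->2, []
insert(8) -> [8]
insert(33) -> [8, 33]
insert(48) -> [8, 33, 48]
insert(29) -> [8, 29, 48, 33]
insert(20) -> [8, 20, 48, 33, 29]
extract_min()->8, [20, 29, 48, 33]

Final heap: [20, 29, 48, 33]


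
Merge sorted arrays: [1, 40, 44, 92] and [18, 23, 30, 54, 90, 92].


Take 1 from A
Take 18 from B
Take 23 from B
Take 30 from B
Take 40 from A
Take 44 from A
Take 54 from B
Take 90 from B
Take 92 from A

Merged: [1, 18, 23, 30, 40, 44, 54, 90, 92, 92]


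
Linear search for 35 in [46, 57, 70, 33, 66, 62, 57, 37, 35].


i=0: 46!=35
i=1: 57!=35
i=2: 70!=35
i=3: 33!=35
i=4: 66!=35
i=5: 62!=35
i=6: 57!=35
i=7: 37!=35
i=8: 35==35 found!

Found at 8, 9 comps


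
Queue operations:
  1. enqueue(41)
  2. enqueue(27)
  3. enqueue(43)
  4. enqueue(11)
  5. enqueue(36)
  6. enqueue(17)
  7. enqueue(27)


enqueue(41) -> [41]
enqueue(27) -> [41, 27]
enqueue(43) -> [41, 27, 43]
enqueue(11) -> [41, 27, 43, 11]
enqueue(36) -> [41, 27, 43, 11, 36]
enqueue(17) -> [41, 27, 43, 11, 36, 17]
enqueue(27) -> [41, 27, 43, 11, 36, 17, 27]

Final queue: [41, 27, 43, 11, 36, 17, 27]


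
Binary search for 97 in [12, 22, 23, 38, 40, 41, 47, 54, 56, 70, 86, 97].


Step 1: lo=0, hi=11, mid=5, val=41
Step 2: lo=6, hi=11, mid=8, val=56
Step 3: lo=9, hi=11, mid=10, val=86
Step 4: lo=11, hi=11, mid=11, val=97

Found at index 11


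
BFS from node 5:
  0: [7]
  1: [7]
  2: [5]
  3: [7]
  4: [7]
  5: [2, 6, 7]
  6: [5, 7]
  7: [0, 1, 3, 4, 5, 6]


Visit 5, enqueue [2, 6, 7]
Visit 2, enqueue []
Visit 6, enqueue []
Visit 7, enqueue [0, 1, 3, 4]
Visit 0, enqueue []
Visit 1, enqueue []
Visit 3, enqueue []
Visit 4, enqueue []

BFS order: [5, 2, 6, 7, 0, 1, 3, 4]


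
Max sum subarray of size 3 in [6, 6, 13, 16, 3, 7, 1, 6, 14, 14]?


[0:3]: 25
[1:4]: 35
[2:5]: 32
[3:6]: 26
[4:7]: 11
[5:8]: 14
[6:9]: 21
[7:10]: 34

Max: 35 at [1:4]


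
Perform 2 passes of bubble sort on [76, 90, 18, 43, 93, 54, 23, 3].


Initial: [76, 90, 18, 43, 93, 54, 23, 3]
Pass 1: [76, 18, 43, 90, 54, 23, 3, 93] (5 swaps)
Pass 2: [18, 43, 76, 54, 23, 3, 90, 93] (5 swaps)

After 2 passes: [18, 43, 76, 54, 23, 3, 90, 93]


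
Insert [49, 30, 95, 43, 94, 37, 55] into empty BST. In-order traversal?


Insert 49: root
Insert 30: L from 49
Insert 95: R from 49
Insert 43: L from 49 -> R from 30
Insert 94: R from 49 -> L from 95
Insert 37: L from 49 -> R from 30 -> L from 43
Insert 55: R from 49 -> L from 95 -> L from 94

In-order: [30, 37, 43, 49, 55, 94, 95]


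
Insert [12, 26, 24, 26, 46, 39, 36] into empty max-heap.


Insert 12: [12]
Insert 26: [26, 12]
Insert 24: [26, 12, 24]
Insert 26: [26, 26, 24, 12]
Insert 46: [46, 26, 24, 12, 26]
Insert 39: [46, 26, 39, 12, 26, 24]
Insert 36: [46, 26, 39, 12, 26, 24, 36]

Final heap: [46, 26, 39, 12, 26, 24, 36]


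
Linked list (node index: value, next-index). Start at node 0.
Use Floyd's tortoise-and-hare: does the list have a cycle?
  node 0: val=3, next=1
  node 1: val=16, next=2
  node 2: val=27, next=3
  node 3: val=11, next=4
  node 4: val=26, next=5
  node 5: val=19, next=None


Floyd's tortoise (slow, +1) and hare (fast, +2):
  init: slow=0, fast=0
  step 1: slow=1, fast=2
  step 2: slow=2, fast=4
  step 3: fast 4->5->None, no cycle

Cycle: no


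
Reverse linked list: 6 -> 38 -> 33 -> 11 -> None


Step 1: curr=6, set curr.next=prev(None) | reversed so far: 6
Step 2: curr=38, set curr.next=prev(6) | reversed so far: 38 -> 6
Step 3: curr=33, set curr.next=prev(38) | reversed so far: 33 -> 38 -> 6
Step 4: curr=11, set curr.next=prev(33) | reversed so far: 11 -> 33 -> 38 -> 6

11 -> 33 -> 38 -> 6 -> None


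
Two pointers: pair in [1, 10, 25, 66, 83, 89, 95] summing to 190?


lo=0(1)+hi=6(95)=96
lo=1(10)+hi=6(95)=105
lo=2(25)+hi=6(95)=120
lo=3(66)+hi=6(95)=161
lo=4(83)+hi=6(95)=178
lo=5(89)+hi=6(95)=184

No pair found


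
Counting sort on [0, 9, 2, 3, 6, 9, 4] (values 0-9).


Input: [0, 9, 2, 3, 6, 9, 4]
Counts: [1, 0, 1, 1, 1, 0, 1, 0, 0, 2]

Sorted: [0, 2, 3, 4, 6, 9, 9]


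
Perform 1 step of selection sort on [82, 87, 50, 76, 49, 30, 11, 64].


Initial: [82, 87, 50, 76, 49, 30, 11, 64]
Step 1: min=11 at 6
  Swap: [11, 87, 50, 76, 49, 30, 82, 64]

After 1 step: [11, 87, 50, 76, 49, 30, 82, 64]


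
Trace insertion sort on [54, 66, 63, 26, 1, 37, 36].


Initial: [54, 66, 63, 26, 1, 37, 36]
Insert 66: [54, 66, 63, 26, 1, 37, 36]
Insert 63: [54, 63, 66, 26, 1, 37, 36]
Insert 26: [26, 54, 63, 66, 1, 37, 36]
Insert 1: [1, 26, 54, 63, 66, 37, 36]
Insert 37: [1, 26, 37, 54, 63, 66, 36]
Insert 36: [1, 26, 36, 37, 54, 63, 66]

Sorted: [1, 26, 36, 37, 54, 63, 66]


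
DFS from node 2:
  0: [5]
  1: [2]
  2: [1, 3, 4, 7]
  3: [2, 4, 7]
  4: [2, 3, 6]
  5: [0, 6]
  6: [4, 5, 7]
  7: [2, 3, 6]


Visit 2, push [7, 4, 3, 1]
Visit 1, push []
Visit 3, push [7, 4]
Visit 4, push [6]
Visit 6, push [7, 5]
Visit 5, push [0]
Visit 0, push []
Visit 7, push []

DFS order: [2, 1, 3, 4, 6, 5, 0, 7]


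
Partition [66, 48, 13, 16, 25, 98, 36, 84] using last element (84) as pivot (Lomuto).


Pivot: 84
  66 <= 84: advance i (no swap)
  48 <= 84: advance i (no swap)
  13 <= 84: advance i (no swap)
  16 <= 84: advance i (no swap)
  25 <= 84: advance i (no swap)
  36 <= 84: swap -> [66, 48, 13, 16, 25, 36, 98, 84]
Place pivot at 6: [66, 48, 13, 16, 25, 36, 84, 98]

Partitioned: [66, 48, 13, 16, 25, 36, 84, 98]


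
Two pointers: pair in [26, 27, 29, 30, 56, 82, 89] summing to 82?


lo=0(26)+hi=6(89)=115
lo=0(26)+hi=5(82)=108
lo=0(26)+hi=4(56)=82

Yes: 26+56=82


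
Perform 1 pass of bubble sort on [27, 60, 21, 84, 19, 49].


Initial: [27, 60, 21, 84, 19, 49]
Pass 1: [27, 21, 60, 19, 49, 84] (3 swaps)

After 1 pass: [27, 21, 60, 19, 49, 84]


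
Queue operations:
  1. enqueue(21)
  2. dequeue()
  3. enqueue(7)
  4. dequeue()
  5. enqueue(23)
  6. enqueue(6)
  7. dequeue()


enqueue(21) -> [21]
dequeue()->21, []
enqueue(7) -> [7]
dequeue()->7, []
enqueue(23) -> [23]
enqueue(6) -> [23, 6]
dequeue()->23, [6]

Final queue: [6]


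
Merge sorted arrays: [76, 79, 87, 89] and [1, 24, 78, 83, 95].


Take 1 from B
Take 24 from B
Take 76 from A
Take 78 from B
Take 79 from A
Take 83 from B
Take 87 from A
Take 89 from A

Merged: [1, 24, 76, 78, 79, 83, 87, 89, 95]


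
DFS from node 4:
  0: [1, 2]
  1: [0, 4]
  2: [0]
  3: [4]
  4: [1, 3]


Visit 4, push [3, 1]
Visit 1, push [0]
Visit 0, push [2]
Visit 2, push []
Visit 3, push []

DFS order: [4, 1, 0, 2, 3]


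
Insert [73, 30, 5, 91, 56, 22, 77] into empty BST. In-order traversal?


Insert 73: root
Insert 30: L from 73
Insert 5: L from 73 -> L from 30
Insert 91: R from 73
Insert 56: L from 73 -> R from 30
Insert 22: L from 73 -> L from 30 -> R from 5
Insert 77: R from 73 -> L from 91

In-order: [5, 22, 30, 56, 73, 77, 91]


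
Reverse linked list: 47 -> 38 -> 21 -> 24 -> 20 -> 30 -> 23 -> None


Step 1: curr=47, set curr.next=prev(None) | reversed so far: 47
Step 2: curr=38, set curr.next=prev(47) | reversed so far: 38 -> 47
Step 3: curr=21, set curr.next=prev(38) | reversed so far: 21 -> 38 -> 47
Step 4: curr=24, set curr.next=prev(21) | reversed so far: 24 -> 21 -> 38 -> 47
Step 5: curr=20, set curr.next=prev(24) | reversed so far: 20 -> 24 -> 21 -> 38 -> 47
Step 6: curr=30, set curr.next=prev(20) | reversed so far: 30 -> 20 -> 24 -> 21 -> 38 -> 47
Step 7: curr=23, set curr.next=prev(30) | reversed so far: 23 -> 30 -> 20 -> 24 -> 21 -> 38 -> 47

23 -> 30 -> 20 -> 24 -> 21 -> 38 -> 47 -> None


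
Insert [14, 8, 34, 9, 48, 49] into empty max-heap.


Insert 14: [14]
Insert 8: [14, 8]
Insert 34: [34, 8, 14]
Insert 9: [34, 9, 14, 8]
Insert 48: [48, 34, 14, 8, 9]
Insert 49: [49, 34, 48, 8, 9, 14]

Final heap: [49, 34, 48, 8, 9, 14]


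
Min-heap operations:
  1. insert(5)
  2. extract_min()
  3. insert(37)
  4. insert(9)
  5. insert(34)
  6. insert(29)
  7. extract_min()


insert(5) -> [5]
extract_min()->5, []
insert(37) -> [37]
insert(9) -> [9, 37]
insert(34) -> [9, 37, 34]
insert(29) -> [9, 29, 34, 37]
extract_min()->9, [29, 37, 34]

Final heap: [29, 37, 34]


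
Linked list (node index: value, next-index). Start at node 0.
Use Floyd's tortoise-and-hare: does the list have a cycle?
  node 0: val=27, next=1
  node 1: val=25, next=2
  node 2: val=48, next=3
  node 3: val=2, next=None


Floyd's tortoise (slow, +1) and hare (fast, +2):
  init: slow=0, fast=0
  step 1: slow=1, fast=2
  step 2: fast 2->3->None, no cycle

Cycle: no


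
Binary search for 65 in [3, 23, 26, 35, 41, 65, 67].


Step 1: lo=0, hi=6, mid=3, val=35
Step 2: lo=4, hi=6, mid=5, val=65

Found at index 5


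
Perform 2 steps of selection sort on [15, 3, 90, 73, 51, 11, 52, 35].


Initial: [15, 3, 90, 73, 51, 11, 52, 35]
Step 1: min=3 at 1
  Swap: [3, 15, 90, 73, 51, 11, 52, 35]
Step 2: min=11 at 5
  Swap: [3, 11, 90, 73, 51, 15, 52, 35]

After 2 steps: [3, 11, 90, 73, 51, 15, 52, 35]


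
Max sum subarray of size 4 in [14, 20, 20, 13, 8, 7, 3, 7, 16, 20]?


[0:4]: 67
[1:5]: 61
[2:6]: 48
[3:7]: 31
[4:8]: 25
[5:9]: 33
[6:10]: 46

Max: 67 at [0:4]


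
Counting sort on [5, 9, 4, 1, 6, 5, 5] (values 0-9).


Input: [5, 9, 4, 1, 6, 5, 5]
Counts: [0, 1, 0, 0, 1, 3, 1, 0, 0, 1]

Sorted: [1, 4, 5, 5, 5, 6, 9]


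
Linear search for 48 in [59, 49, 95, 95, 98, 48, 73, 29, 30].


i=0: 59!=48
i=1: 49!=48
i=2: 95!=48
i=3: 95!=48
i=4: 98!=48
i=5: 48==48 found!

Found at 5, 6 comps


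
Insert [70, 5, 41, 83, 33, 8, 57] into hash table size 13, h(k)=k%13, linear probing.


Insert 70: h=5 -> slot 5
Insert 5: h=5, 1 probes -> slot 6
Insert 41: h=2 -> slot 2
Insert 83: h=5, 2 probes -> slot 7
Insert 33: h=7, 1 probes -> slot 8
Insert 8: h=8, 1 probes -> slot 9
Insert 57: h=5, 5 probes -> slot 10

Table: [None, None, 41, None, None, 70, 5, 83, 33, 8, 57, None, None]


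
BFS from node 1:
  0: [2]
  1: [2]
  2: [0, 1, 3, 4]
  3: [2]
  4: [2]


Visit 1, enqueue [2]
Visit 2, enqueue [0, 3, 4]
Visit 0, enqueue []
Visit 3, enqueue []
Visit 4, enqueue []

BFS order: [1, 2, 0, 3, 4]


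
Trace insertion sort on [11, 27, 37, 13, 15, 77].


Initial: [11, 27, 37, 13, 15, 77]
Insert 27: [11, 27, 37, 13, 15, 77]
Insert 37: [11, 27, 37, 13, 15, 77]
Insert 13: [11, 13, 27, 37, 15, 77]
Insert 15: [11, 13, 15, 27, 37, 77]
Insert 77: [11, 13, 15, 27, 37, 77]

Sorted: [11, 13, 15, 27, 37, 77]


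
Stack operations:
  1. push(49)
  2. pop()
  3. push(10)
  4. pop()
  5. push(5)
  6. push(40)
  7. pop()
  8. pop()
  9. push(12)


push(49) -> [49]
pop()->49, []
push(10) -> [10]
pop()->10, []
push(5) -> [5]
push(40) -> [5, 40]
pop()->40, [5]
pop()->5, []
push(12) -> [12]

Final stack: [12]


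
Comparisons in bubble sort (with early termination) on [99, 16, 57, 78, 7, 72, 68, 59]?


Algorithm: bubble sort (with early termination)
Input: [99, 16, 57, 78, 7, 72, 68, 59]
Sorted: [7, 16, 57, 59, 68, 72, 78, 99]

25


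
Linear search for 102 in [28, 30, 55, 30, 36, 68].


i=0: 28!=102
i=1: 30!=102
i=2: 55!=102
i=3: 30!=102
i=4: 36!=102
i=5: 68!=102

Not found, 6 comps


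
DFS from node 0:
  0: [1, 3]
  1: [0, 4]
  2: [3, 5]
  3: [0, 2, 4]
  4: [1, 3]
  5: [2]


Visit 0, push [3, 1]
Visit 1, push [4]
Visit 4, push [3]
Visit 3, push [2]
Visit 2, push [5]
Visit 5, push []

DFS order: [0, 1, 4, 3, 2, 5]


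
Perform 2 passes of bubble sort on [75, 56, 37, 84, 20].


Initial: [75, 56, 37, 84, 20]
Pass 1: [56, 37, 75, 20, 84] (3 swaps)
Pass 2: [37, 56, 20, 75, 84] (2 swaps)

After 2 passes: [37, 56, 20, 75, 84]


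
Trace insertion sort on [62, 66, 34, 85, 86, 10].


Initial: [62, 66, 34, 85, 86, 10]
Insert 66: [62, 66, 34, 85, 86, 10]
Insert 34: [34, 62, 66, 85, 86, 10]
Insert 85: [34, 62, 66, 85, 86, 10]
Insert 86: [34, 62, 66, 85, 86, 10]
Insert 10: [10, 34, 62, 66, 85, 86]

Sorted: [10, 34, 62, 66, 85, 86]


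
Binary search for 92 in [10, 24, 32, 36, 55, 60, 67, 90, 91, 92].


Step 1: lo=0, hi=9, mid=4, val=55
Step 2: lo=5, hi=9, mid=7, val=90
Step 3: lo=8, hi=9, mid=8, val=91
Step 4: lo=9, hi=9, mid=9, val=92

Found at index 9


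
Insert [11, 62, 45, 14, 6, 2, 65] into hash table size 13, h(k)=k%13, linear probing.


Insert 11: h=11 -> slot 11
Insert 62: h=10 -> slot 10
Insert 45: h=6 -> slot 6
Insert 14: h=1 -> slot 1
Insert 6: h=6, 1 probes -> slot 7
Insert 2: h=2 -> slot 2
Insert 65: h=0 -> slot 0

Table: [65, 14, 2, None, None, None, 45, 6, None, None, 62, 11, None]


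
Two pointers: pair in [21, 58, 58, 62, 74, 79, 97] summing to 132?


lo=0(21)+hi=6(97)=118
lo=1(58)+hi=6(97)=155
lo=1(58)+hi=5(79)=137
lo=1(58)+hi=4(74)=132

Yes: 58+74=132


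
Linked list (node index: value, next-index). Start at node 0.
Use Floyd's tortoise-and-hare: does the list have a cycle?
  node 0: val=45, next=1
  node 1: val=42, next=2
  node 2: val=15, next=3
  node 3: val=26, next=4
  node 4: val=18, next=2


Floyd's tortoise (slow, +1) and hare (fast, +2):
  init: slow=0, fast=0
  step 1: slow=1, fast=2
  step 2: slow=2, fast=4
  step 3: slow=3, fast=3
  slow == fast at node 3: cycle detected

Cycle: yes


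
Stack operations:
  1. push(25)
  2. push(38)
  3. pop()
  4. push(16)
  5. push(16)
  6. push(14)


push(25) -> [25]
push(38) -> [25, 38]
pop()->38, [25]
push(16) -> [25, 16]
push(16) -> [25, 16, 16]
push(14) -> [25, 16, 16, 14]

Final stack: [25, 16, 16, 14]


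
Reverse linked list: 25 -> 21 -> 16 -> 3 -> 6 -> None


Step 1: curr=25, set curr.next=prev(None) | reversed so far: 25
Step 2: curr=21, set curr.next=prev(25) | reversed so far: 21 -> 25
Step 3: curr=16, set curr.next=prev(21) | reversed so far: 16 -> 21 -> 25
Step 4: curr=3, set curr.next=prev(16) | reversed so far: 3 -> 16 -> 21 -> 25
Step 5: curr=6, set curr.next=prev(3) | reversed so far: 6 -> 3 -> 16 -> 21 -> 25

6 -> 3 -> 16 -> 21 -> 25 -> None


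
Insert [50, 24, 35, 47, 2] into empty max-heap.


Insert 50: [50]
Insert 24: [50, 24]
Insert 35: [50, 24, 35]
Insert 47: [50, 47, 35, 24]
Insert 2: [50, 47, 35, 24, 2]

Final heap: [50, 47, 35, 24, 2]


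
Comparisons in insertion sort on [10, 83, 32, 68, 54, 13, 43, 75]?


Algorithm: insertion sort
Input: [10, 83, 32, 68, 54, 13, 43, 75]
Sorted: [10, 13, 32, 43, 54, 68, 75, 83]

19


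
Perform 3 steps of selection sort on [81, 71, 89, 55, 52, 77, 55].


Initial: [81, 71, 89, 55, 52, 77, 55]
Step 1: min=52 at 4
  Swap: [52, 71, 89, 55, 81, 77, 55]
Step 2: min=55 at 3
  Swap: [52, 55, 89, 71, 81, 77, 55]
Step 3: min=55 at 6
  Swap: [52, 55, 55, 71, 81, 77, 89]

After 3 steps: [52, 55, 55, 71, 81, 77, 89]


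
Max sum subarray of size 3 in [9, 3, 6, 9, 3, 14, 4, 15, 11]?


[0:3]: 18
[1:4]: 18
[2:5]: 18
[3:6]: 26
[4:7]: 21
[5:8]: 33
[6:9]: 30

Max: 33 at [5:8]


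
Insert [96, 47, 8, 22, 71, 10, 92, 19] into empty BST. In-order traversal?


Insert 96: root
Insert 47: L from 96
Insert 8: L from 96 -> L from 47
Insert 22: L from 96 -> L from 47 -> R from 8
Insert 71: L from 96 -> R from 47
Insert 10: L from 96 -> L from 47 -> R from 8 -> L from 22
Insert 92: L from 96 -> R from 47 -> R from 71
Insert 19: L from 96 -> L from 47 -> R from 8 -> L from 22 -> R from 10

In-order: [8, 10, 19, 22, 47, 71, 92, 96]
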